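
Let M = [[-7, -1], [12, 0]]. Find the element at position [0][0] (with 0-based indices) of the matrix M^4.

781

Characteristic polynomial: t^2 + 7t + 12 = (t + 3)(t + 4), so the eigenvalues are -4, -3.
t=-4: eigenvector (1, -3).
t=-3: eigenvector (-1, 4).
P = [[1, -1], [-3, 4]], D = diag(-4, -3), P⁻¹ = [[4, 1], [3, 1]].
M⁴ = P·diag(256, 81)·P⁻¹ = [[781, 175], [-2100, -444]].
The requested entry is 781.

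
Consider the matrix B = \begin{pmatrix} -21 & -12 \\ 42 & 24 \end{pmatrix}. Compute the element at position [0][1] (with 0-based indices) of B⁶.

-2916

Characteristic polynomial: r^2 - 3r = r(r - 3), so the eigenvalues are 0, 3.
r=0: eigenvector (4, -7).
r=3: eigenvector (-1, 2).
P = [[4, -1], [-7, 2]], D = diag(0, 3), P⁻¹ = [[2, 1], [7, 4]].
B⁶ = P·diag(0, 729)·P⁻¹ = [[-5103, -2916], [10206, 5832]].
The requested entry is -2916.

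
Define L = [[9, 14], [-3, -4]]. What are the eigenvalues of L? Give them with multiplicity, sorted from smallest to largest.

Characteristic polynomial: p(λ) = λ^2 - 5λ + 6 = (λ - 3)(λ - 2).
Roots (with multiplicity): 2, 3.

2, 3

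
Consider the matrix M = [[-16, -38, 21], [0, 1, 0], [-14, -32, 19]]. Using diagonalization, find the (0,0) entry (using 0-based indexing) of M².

-38

Characteristic polynomial: r^3 - 4r^2 - 7r + 10 = (r - 5)(r - 1)(r + 2), so the eigenvalues are -2, 1, 5.
r=1: eigenvector (-1, 1, 1).
r=-2: eigenvector (3, 0, 2).
r=5: eigenvector (1, 0, 1).
P = [[-1, 3, 1], [1, 0, 0], [1, 2, 1]], D = diag(1, -2, 5), P⁻¹ = [[0, 1, 0], [1, 2, -1], [-2, -5, 3]].
M² = P·diag(1, 4, 25)·P⁻¹ = [[-38, -102, 63], [0, 1, 0], [-42, -108, 67]].
The requested entry is -38.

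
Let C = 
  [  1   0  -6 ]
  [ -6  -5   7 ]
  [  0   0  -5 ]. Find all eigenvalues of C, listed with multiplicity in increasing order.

-5, -5, 1

Characteristic polynomial: p(t) = t^3 + 9t^2 + 15t - 25 = (t - 1)(t + 5)^2.
Roots (with multiplicity): -5, -5, 1.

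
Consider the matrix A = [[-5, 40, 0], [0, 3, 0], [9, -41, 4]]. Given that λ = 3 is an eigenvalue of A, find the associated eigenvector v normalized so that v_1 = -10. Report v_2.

A − 3I = [[-8, 40, 0], [0, 0, 0], [9, -41, 1]].
Solving (A − 3I)v = 0 gives the eigenspace spanned by (-10, -2, 8).
With v_1 = -10, v = (-10, -2, 8), so v_2 = -2.

-2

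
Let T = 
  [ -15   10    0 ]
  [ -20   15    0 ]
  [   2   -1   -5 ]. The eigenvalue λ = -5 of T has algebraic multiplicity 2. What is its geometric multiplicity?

1

T + 5I = [[-10, 10, 0], [-20, 20, 0], [2, -1, 0]].
This matrix has rank 2, so its null space has dimension 3 − 2 = 1.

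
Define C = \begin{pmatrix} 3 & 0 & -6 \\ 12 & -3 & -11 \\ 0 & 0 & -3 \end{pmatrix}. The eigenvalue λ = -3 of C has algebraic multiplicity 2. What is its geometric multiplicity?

C + 3I = [[6, 0, -6], [12, 0, -11], [0, 0, 0]].
This matrix has rank 2, so its null space has dimension 3 − 2 = 1.

1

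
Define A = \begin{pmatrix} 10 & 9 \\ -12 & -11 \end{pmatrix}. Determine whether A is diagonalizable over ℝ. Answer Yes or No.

Characteristic polynomial: p(s) = s^2 + s - 2 = (s - 1)(s + 2).
All 2 eigenvalues are distinct, so A is diagonalizable.

Yes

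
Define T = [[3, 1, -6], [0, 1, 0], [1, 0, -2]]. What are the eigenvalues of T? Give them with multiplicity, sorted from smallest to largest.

0, 1, 1

Characteristic polynomial: p(μ) = μ^3 - 2μ^2 + μ = μ(μ - 1)^2.
Roots (with multiplicity): 0, 1, 1.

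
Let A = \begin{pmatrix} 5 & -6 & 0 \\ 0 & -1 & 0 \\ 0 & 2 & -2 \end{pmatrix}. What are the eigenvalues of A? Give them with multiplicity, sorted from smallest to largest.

-2, -1, 5

Characteristic polynomial: p(t) = t^3 - 2t^2 - 13t - 10 = (t - 5)(t + 1)(t + 2).
Roots (with multiplicity): -2, -1, 5.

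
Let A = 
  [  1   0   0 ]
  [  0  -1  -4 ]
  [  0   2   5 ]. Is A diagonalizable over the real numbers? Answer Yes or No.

Yes

Characteristic polynomial: p(s) = s^3 - 5s^2 + 7s - 3 = (s - 3)(s - 1)^2.
s = 1 has algebraic multiplicity 2; rank(A − 1I) = 1, so geometric multiplicity = 2.
Every eigenvalue has geometric = algebraic multiplicity, so A is diagonalizable.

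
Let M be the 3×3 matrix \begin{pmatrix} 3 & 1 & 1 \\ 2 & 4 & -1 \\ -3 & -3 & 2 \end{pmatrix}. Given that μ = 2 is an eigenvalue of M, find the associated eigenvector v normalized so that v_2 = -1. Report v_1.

M − 2I = [[1, 1, 1], [2, 2, -1], [-3, -3, 0]].
Solving (M − 2I)v = 0 gives the eigenspace spanned by (1, -1, 0).
With v_2 = -1, v = (1, -1, 0), so v_1 = 1.

1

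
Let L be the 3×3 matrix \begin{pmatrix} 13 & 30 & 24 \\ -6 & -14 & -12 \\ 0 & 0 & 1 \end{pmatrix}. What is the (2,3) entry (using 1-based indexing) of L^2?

12

Characteristic polynomial: r^3 - 3r + 2 = (r - 1)^2(r + 2), so the eigenvalues are -2, 1, 1.
r=1: eigenvector (5, -2, 0).
r=-2: eigenvector (-2, 1, 0).
r=1: eigenvector (-2, 0, 1).
P = [[5, -2, -2], [-2, 1, 0], [0, 0, 1]], D = diag(1, -2, 1), P⁻¹ = [[1, 2, 2], [2, 5, 4], [0, 0, 1]].
L² = P·diag(1, 4, 1)·P⁻¹ = [[-11, -30, -24], [6, 16, 12], [0, 0, 1]].
The requested entry is 12.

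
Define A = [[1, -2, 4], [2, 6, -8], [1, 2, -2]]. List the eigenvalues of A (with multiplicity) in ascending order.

Characteristic polynomial: p(λ) = λ^3 - 5λ^2 + 8λ - 4 = (λ - 2)^2(λ - 1).
Roots (with multiplicity): 1, 2, 2.

1, 2, 2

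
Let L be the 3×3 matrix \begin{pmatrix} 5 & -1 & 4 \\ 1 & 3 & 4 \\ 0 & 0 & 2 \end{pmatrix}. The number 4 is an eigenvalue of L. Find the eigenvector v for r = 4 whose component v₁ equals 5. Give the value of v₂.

L − 4I = [[1, -1, 4], [1, -1, 4], [0, 0, -2]].
Solving (L − 4I)v = 0 gives the eigenspace spanned by (5, 5, 0).
With v₁ = 5, v = (5, 5, 0), so v₂ = 5.

5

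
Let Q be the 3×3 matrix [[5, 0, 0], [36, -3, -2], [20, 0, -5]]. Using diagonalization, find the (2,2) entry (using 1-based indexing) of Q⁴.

Characteristic polynomial: s^3 + 3s^2 - 25s - 75 = (s - 5)(s + 3)(s + 5), so the eigenvalues are -5, -3, 5.
s=5: eigenvector (1, 4, 2).
s=-3: eigenvector (0, 1, 0).
s=-5: eigenvector (0, 1, 1).
P = [[1, 0, 0], [4, 1, 1], [2, 0, 1]], D = diag(5, -3, -5), P⁻¹ = [[1, 0, 0], [-2, 1, -1], [-2, 0, 1]].
Q⁴ = P·diag(625, 81, 625)·P⁻¹ = [[625, 0, 0], [1088, 81, 544], [0, 0, 625]].
The requested entry is 81.

81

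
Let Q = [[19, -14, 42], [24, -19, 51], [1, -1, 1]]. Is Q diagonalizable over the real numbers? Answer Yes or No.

No

Characteristic polynomial: p(r) = r^3 - r^2 - 16r - 20 = (r - 5)(r + 2)^2.
r = -2 has algebraic multiplicity 2; rank(Q + 2I) = 2, so geometric multiplicity = 1.
Geometric multiplicity < algebraic multiplicity, so Q is not diagonalizable.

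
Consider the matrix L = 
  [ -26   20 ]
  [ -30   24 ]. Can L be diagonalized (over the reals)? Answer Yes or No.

Yes

Characteristic polynomial: p(λ) = λ^2 + 2λ - 24 = (λ - 4)(λ + 6).
All 2 eigenvalues are distinct, so L is diagonalizable.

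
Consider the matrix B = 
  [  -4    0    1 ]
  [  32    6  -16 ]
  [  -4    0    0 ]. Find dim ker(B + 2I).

B + 2I = [[-2, 0, 1], [32, 8, -16], [-4, 0, 2]].
This matrix has rank 2, so its null space has dimension 3 − 2 = 1.

1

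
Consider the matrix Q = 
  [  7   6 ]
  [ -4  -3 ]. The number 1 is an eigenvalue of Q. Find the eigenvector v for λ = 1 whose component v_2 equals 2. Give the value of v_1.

Q − 1I = [[6, 6], [-4, -4]].
Solving (Q − 1I)v = 0 gives the eigenspace spanned by (-2, 2).
With v_2 = 2, v = (-2, 2), so v_1 = -2.

-2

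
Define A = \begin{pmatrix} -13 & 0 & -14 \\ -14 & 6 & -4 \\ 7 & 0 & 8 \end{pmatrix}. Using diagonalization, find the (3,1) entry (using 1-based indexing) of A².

Characteristic polynomial: r^3 - r^2 - 36r + 36 = (r - 6)(r - 1)(r + 6), so the eigenvalues are -6, 1, 6.
r=1: eigenvector (-1, -2, 1).
r=6: eigenvector (0, 1, 0).
r=-6: eigenvector (-2, -2, 1).
P = [[-1, 0, -2], [-2, 1, -2], [1, 0, 1]], D = diag(1, 6, -6), P⁻¹ = [[1, 0, 2], [0, 1, 2], [-1, 0, -1]].
A² = P·diag(1, 36, 36)·P⁻¹ = [[71, 0, 70], [70, 36, 140], [-35, 0, -34]].
The requested entry is -35.

-35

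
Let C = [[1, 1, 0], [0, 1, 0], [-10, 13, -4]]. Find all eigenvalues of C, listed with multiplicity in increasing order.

-4, 1, 1

Characteristic polynomial: p(r) = r^3 + 2r^2 - 7r + 4 = (r - 1)^2(r + 4).
Roots (with multiplicity): -4, 1, 1.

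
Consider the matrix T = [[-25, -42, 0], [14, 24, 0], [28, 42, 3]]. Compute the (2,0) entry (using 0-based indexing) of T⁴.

-700

Characteristic polynomial: λ^3 - 2λ^2 - 15λ + 36 = (λ - 3)^2(λ + 4), so the eigenvalues are -4, 3, 3.
λ=3: eigenvector (-3, 2, 4).
λ=3: eigenvector (0, 0, 1).
λ=-4: eigenvector (-2, 1, 2).
P = [[-3, 0, -2], [2, 0, 1], [4, 1, 2]], D = diag(3, 3, -4), P⁻¹ = [[1, 2, 0], [0, -2, 1], [-2, -3, 0]].
T⁴ = P·diag(81, 81, 256)·P⁻¹ = [[781, 1050, 0], [-350, -444, 0], [-700, -1050, 81]].
The requested entry is -700.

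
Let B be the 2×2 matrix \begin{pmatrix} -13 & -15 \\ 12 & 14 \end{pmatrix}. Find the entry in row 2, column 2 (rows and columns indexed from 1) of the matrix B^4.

Characteristic polynomial: λ^2 - λ - 2 = (λ - 2)(λ + 1), so the eigenvalues are -1, 2.
λ=-1: eigenvector (5, -4).
λ=2: eigenvector (-1, 1).
P = [[5, -1], [-4, 1]], D = diag(-1, 2), P⁻¹ = [[1, 1], [4, 5]].
B⁴ = P·diag(1, 16)·P⁻¹ = [[-59, -75], [60, 76]].
The requested entry is 76.

76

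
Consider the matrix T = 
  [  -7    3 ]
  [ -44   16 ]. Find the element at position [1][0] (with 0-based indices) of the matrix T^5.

Characteristic polynomial: λ^2 - 9λ + 20 = (λ - 5)(λ - 4), so the eigenvalues are 4, 5.
λ=4: eigenvector (-3, -11).
λ=5: eigenvector (1, 4).
P = [[-3, 1], [-11, 4]], D = diag(4, 5), P⁻¹ = [[-4, 1], [-11, 3]].
T⁵ = P·diag(1024, 3125)·P⁻¹ = [[-22087, 6303], [-92444, 26236]].
The requested entry is -92444.

-92444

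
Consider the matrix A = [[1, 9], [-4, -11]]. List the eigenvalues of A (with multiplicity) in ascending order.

-5, -5

Characteristic polynomial: p(t) = t^2 + 10t + 25 = (t + 5)^2.
Roots (with multiplicity): -5, -5.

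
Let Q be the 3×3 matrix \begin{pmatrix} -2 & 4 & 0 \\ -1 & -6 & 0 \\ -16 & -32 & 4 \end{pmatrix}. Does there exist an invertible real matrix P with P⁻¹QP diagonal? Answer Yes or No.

Characteristic polynomial: p(μ) = μ^3 + 4μ^2 - 16μ - 64 = (μ - 4)(μ + 4)^2.
μ = -4 has algebraic multiplicity 2; rank(Q + 4I) = 2, so geometric multiplicity = 1.
Geometric multiplicity < algebraic multiplicity, so Q is not diagonalizable.

No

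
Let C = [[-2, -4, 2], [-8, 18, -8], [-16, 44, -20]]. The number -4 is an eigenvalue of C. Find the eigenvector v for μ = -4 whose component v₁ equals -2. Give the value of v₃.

C + 4I = [[2, -4, 2], [-8, 22, -8], [-16, 44, -16]].
Solving (C + 4I)v = 0 gives the eigenspace spanned by (-2, 0, 2).
With v₁ = -2, v = (-2, 0, 2), so v₃ = 2.

2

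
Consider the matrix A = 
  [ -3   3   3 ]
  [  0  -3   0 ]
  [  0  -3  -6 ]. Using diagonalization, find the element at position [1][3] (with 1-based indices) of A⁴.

-1215

Characteristic polynomial: t^3 + 12t^2 + 45t + 54 = (t + 3)^2(t + 6), so the eigenvalues are -6, -3, -3.
t=-6: eigenvector (-1, 0, 1).
t=-3: eigenvector (2, 1, -1).
t=-3: eigenvector (-1, -1, 1).
P = [[-1, 2, -1], [0, 1, -1], [1, -1, 1]], D = diag(-6, -3, -3), P⁻¹ = [[0, 1, 1], [1, 0, 1], [1, -1, 1]].
A⁴ = P·diag(1296, 81, 81)·P⁻¹ = [[81, -1215, -1215], [0, 81, 0], [0, 1215, 1296]].
The requested entry is -1215.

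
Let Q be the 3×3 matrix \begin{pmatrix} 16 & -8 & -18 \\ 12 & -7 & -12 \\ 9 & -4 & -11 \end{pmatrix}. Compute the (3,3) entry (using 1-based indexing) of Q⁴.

31

Characteristic polynomial: λ^3 + 2λ^2 - λ - 2 = (λ - 1)(λ + 1)(λ + 2), so the eigenvalues are -2, -1, 1.
λ=-2: eigenvector (-1, 0, -1).
λ=1: eigenvector (-4, -3, -2).
λ=-1: eigenvector (2, 2, 1).
P = [[-1, -4, 2], [0, -3, 2], [-1, -2, 1]], D = diag(-2, 1, -1), P⁻¹ = [[1, 0, -2], [-2, 1, 2], [-3, 2, 3]].
Q⁴ = P·diag(16, 1, 1)·P⁻¹ = [[-14, 0, 30], [0, 1, 0], [-15, 0, 31]].
The requested entry is 31.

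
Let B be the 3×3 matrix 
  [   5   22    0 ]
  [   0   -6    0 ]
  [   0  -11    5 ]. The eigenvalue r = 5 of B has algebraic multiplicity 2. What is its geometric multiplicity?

B − 5I = [[0, 22, 0], [0, -11, 0], [0, -11, 0]].
This matrix has rank 1, so its null space has dimension 3 − 1 = 2.

2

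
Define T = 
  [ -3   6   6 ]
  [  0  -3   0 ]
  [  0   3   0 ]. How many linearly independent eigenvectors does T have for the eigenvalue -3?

T + 3I = [[0, 6, 6], [0, 0, 0], [0, 3, 3]].
This matrix has rank 1, so its null space has dimension 3 − 1 = 2.

2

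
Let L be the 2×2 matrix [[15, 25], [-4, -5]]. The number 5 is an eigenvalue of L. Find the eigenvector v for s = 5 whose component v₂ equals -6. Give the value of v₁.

L − 5I = [[10, 25], [-4, -10]].
Solving (L − 5I)v = 0 gives the eigenspace spanned by (15, -6).
With v₂ = -6, v = (15, -6), so v₁ = 15.

15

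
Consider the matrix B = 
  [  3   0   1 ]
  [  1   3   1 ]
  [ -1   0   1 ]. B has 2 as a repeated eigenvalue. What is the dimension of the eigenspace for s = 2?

B − 2I = [[1, 0, 1], [1, 1, 1], [-1, 0, -1]].
This matrix has rank 2, so its null space has dimension 3 − 2 = 1.

1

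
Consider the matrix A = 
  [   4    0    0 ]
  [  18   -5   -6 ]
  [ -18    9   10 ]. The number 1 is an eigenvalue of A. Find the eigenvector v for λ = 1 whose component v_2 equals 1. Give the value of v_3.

A − 1I = [[3, 0, 0], [18, -6, -6], [-18, 9, 9]].
Solving (A − 1I)v = 0 gives the eigenspace spanned by (0, 1, -1).
With v_2 = 1, v = (0, 1, -1), so v_3 = -1.

-1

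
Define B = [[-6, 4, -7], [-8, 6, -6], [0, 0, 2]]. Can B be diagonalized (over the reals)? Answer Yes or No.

Characteristic polynomial: p(s) = s^3 - 2s^2 - 4s + 8 = (s - 2)^2(s + 2).
s = 2 has algebraic multiplicity 2; rank(B − 2I) = 2, so geometric multiplicity = 1.
Geometric multiplicity < algebraic multiplicity, so B is not diagonalizable.

No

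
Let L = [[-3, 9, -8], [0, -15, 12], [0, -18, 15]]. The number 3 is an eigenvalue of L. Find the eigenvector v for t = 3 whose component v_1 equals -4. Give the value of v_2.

8

L − 3I = [[-6, 9, -8], [0, -18, 12], [0, -18, 12]].
Solving (L − 3I)v = 0 gives the eigenspace spanned by (-4, 8, 12).
With v_1 = -4, v = (-4, 8, 12), so v_2 = 8.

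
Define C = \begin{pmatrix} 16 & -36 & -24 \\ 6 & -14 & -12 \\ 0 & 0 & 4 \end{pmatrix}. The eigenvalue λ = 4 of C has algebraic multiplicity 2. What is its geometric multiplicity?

C − 4I = [[12, -36, -24], [6, -18, -12], [0, 0, 0]].
This matrix has rank 1, so its null space has dimension 3 − 1 = 2.

2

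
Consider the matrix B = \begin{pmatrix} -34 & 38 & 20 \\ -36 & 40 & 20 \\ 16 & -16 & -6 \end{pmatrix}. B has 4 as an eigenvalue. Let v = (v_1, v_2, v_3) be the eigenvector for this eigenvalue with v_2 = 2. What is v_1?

2

B − 4I = [[-38, 38, 20], [-36, 36, 20], [16, -16, -10]].
Solving (B − 4I)v = 0 gives the eigenspace spanned by (2, 2, 0).
With v_2 = 2, v = (2, 2, 0), so v_1 = 2.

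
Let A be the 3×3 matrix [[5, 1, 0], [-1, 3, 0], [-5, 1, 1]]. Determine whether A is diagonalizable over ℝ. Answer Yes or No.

No

Characteristic polynomial: p(μ) = μ^3 - 9μ^2 + 24μ - 16 = (μ - 4)^2(μ - 1).
μ = 4 has algebraic multiplicity 2; rank(A − 4I) = 2, so geometric multiplicity = 1.
Geometric multiplicity < algebraic multiplicity, so A is not diagonalizable.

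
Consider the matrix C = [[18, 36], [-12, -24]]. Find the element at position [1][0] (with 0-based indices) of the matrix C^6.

93312

Characteristic polynomial: s^2 + 6s = s(s + 6), so the eigenvalues are -6, 0.
s=0: eigenvector (2, -1).
s=-6: eigenvector (-3, 2).
P = [[2, -3], [-1, 2]], D = diag(0, -6), P⁻¹ = [[2, 3], [1, 2]].
C⁶ = P·diag(0, 46656)·P⁻¹ = [[-139968, -279936], [93312, 186624]].
The requested entry is 93312.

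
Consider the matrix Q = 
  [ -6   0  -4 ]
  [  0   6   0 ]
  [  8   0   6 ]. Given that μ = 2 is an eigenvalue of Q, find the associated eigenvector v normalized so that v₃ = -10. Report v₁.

Q − 2I = [[-8, 0, -4], [0, 4, 0], [8, 0, 4]].
Solving (Q − 2I)v = 0 gives the eigenspace spanned by (5, 0, -10).
With v₃ = -10, v = (5, 0, -10), so v₁ = 5.

5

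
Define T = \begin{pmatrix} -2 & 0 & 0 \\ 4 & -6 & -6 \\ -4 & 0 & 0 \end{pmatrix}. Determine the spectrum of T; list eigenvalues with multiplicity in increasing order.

Characteristic polynomial: p(r) = r^3 + 8r^2 + 12r = r(r + 2)(r + 6).
Roots (with multiplicity): -6, -2, 0.

-6, -2, 0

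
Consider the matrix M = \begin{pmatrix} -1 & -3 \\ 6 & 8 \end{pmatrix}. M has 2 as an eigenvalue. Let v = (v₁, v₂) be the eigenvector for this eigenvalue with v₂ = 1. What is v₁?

M − 2I = [[-3, -3], [6, 6]].
Solving (M − 2I)v = 0 gives the eigenspace spanned by (-1, 1).
With v₂ = 1, v = (-1, 1), so v₁ = -1.

-1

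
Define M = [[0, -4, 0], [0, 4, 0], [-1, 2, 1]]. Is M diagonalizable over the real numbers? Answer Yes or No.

Yes

Characteristic polynomial: p(μ) = μ^3 - 5μ^2 + 4μ = μ(μ - 4)(μ - 1).
All 3 eigenvalues are distinct, so M is diagonalizable.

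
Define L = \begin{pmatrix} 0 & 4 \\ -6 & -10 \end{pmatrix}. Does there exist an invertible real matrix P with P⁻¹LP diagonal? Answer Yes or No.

Yes

Characteristic polynomial: p(r) = r^2 + 10r + 24 = (r + 4)(r + 6).
All 2 eigenvalues are distinct, so L is diagonalizable.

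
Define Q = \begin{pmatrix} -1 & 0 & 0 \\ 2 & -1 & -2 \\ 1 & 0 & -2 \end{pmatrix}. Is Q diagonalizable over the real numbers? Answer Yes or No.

Yes

Characteristic polynomial: p(r) = r^3 + 4r^2 + 5r + 2 = (r + 1)^2(r + 2).
r = -1 has algebraic multiplicity 2; rank(Q + 1I) = 1, so geometric multiplicity = 2.
Every eigenvalue has geometric = algebraic multiplicity, so Q is diagonalizable.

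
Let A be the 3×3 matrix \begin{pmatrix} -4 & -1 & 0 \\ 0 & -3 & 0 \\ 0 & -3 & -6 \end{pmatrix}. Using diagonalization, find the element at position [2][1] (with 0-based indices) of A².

27

Characteristic polynomial: t^3 + 13t^2 + 54t + 72 = (t + 3)(t + 4)(t + 6), so the eigenvalues are -6, -4, -3.
t=-4: eigenvector (1, 0, 0).
t=-3: eigenvector (-1, 1, -1).
t=-6: eigenvector (0, 0, 1).
P = [[1, -1, 0], [0, 1, 0], [0, -1, 1]], D = diag(-4, -3, -6), P⁻¹ = [[1, 1, 0], [0, 1, 0], [0, 1, 1]].
A² = P·diag(16, 9, 36)·P⁻¹ = [[16, 7, 0], [0, 9, 0], [0, 27, 36]].
The requested entry is 27.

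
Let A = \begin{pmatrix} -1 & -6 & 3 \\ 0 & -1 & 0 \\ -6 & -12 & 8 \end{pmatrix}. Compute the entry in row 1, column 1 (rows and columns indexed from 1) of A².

Characteristic polynomial: λ^3 - 6λ^2 + 3λ + 10 = (λ - 5)(λ - 2)(λ + 1), so the eigenvalues are -1, 2, 5.
λ=5: eigenvector (1, 0, 2).
λ=-1: eigenvector (1, 1, 2).
λ=2: eigenvector (-1, 0, -1).
P = [[1, 1, -1], [0, 1, 0], [2, 2, -1]], D = diag(5, -1, 2), P⁻¹ = [[-1, -1, 1], [0, 1, 0], [-2, 0, 1]].
A² = P·diag(25, 1, 4)·P⁻¹ = [[-17, -24, 21], [0, 1, 0], [-42, -48, 46]].
The requested entry is -17.

-17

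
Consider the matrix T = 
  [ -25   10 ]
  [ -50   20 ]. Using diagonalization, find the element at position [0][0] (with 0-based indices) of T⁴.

3125

Characteristic polynomial: r^2 + 5r = r(r + 5), so the eigenvalues are -5, 0.
r=0: eigenvector (2, 5).
r=-5: eigenvector (1, 2).
P = [[2, 1], [5, 2]], D = diag(0, -5), P⁻¹ = [[-2, 1], [5, -2]].
T⁴ = P·diag(0, 625)·P⁻¹ = [[3125, -1250], [6250, -2500]].
The requested entry is 3125.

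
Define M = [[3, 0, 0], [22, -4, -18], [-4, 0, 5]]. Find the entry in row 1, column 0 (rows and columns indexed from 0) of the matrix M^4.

1826

Characteristic polynomial: r^3 - 4r^2 - 17r + 60 = (r - 5)(r - 3)(r + 4), so the eigenvalues are -4, 3, 5.
r=3: eigenvector (1, -2, 2).
r=-4: eigenvector (0, 1, 0).
r=5: eigenvector (0, -2, 1).
P = [[1, 0, 0], [-2, 1, -2], [2, 0, 1]], D = diag(3, -4, 5), P⁻¹ = [[1, 0, 0], [-2, 1, 2], [-2, 0, 1]].
M⁴ = P·diag(81, 256, 625)·P⁻¹ = [[81, 0, 0], [1826, 256, -738], [-1088, 0, 625]].
The requested entry is 1826.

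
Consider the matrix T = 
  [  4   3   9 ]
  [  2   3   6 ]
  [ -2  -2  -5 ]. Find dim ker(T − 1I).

T − 1I = [[3, 3, 9], [2, 2, 6], [-2, -2, -6]].
This matrix has rank 1, so its null space has dimension 3 − 1 = 2.

2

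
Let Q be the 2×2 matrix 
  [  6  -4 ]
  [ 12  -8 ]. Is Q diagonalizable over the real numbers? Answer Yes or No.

Characteristic polynomial: p(μ) = μ^2 + 2μ = μ(μ + 2).
All 2 eigenvalues are distinct, so Q is diagonalizable.

Yes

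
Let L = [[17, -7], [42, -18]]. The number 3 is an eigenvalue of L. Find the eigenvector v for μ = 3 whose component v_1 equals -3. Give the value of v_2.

L − 3I = [[14, -7], [42, -21]].
Solving (L − 3I)v = 0 gives the eigenspace spanned by (-3, -6).
With v_1 = -3, v = (-3, -6), so v_2 = -6.

-6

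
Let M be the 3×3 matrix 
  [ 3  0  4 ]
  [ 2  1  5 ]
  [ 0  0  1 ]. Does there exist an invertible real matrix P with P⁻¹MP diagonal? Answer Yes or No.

No

Characteristic polynomial: p(r) = r^3 - 5r^2 + 7r - 3 = (r - 3)(r - 1)^2.
r = 1 has algebraic multiplicity 2; rank(M − 1I) = 2, so geometric multiplicity = 1.
Geometric multiplicity < algebraic multiplicity, so M is not diagonalizable.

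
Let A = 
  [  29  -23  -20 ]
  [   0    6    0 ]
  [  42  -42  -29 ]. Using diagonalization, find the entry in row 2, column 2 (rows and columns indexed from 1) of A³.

216

Characteristic polynomial: μ^3 - 6μ^2 - μ + 6 = (μ - 6)(μ - 1)(μ + 1), so the eigenvalues are -1, 1, 6.
μ=1: eigenvector (5, 0, 7).
μ=6: eigenvector (1, 1, 0).
μ=-1: eigenvector (2, 0, 3).
P = [[5, 1, 2], [0, 1, 0], [7, 0, 3]], D = diag(1, 6, -1), P⁻¹ = [[3, -3, -2], [0, 1, 0], [-7, 7, 5]].
A³ = P·diag(1, 216, -1)·P⁻¹ = [[29, 187, -20], [0, 216, 0], [42, -42, -29]].
The requested entry is 216.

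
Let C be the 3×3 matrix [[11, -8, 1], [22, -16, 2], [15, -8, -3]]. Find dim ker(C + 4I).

1

C + 4I = [[15, -8, 1], [22, -12, 2], [15, -8, 1]].
This matrix has rank 2, so its null space has dimension 3 − 2 = 1.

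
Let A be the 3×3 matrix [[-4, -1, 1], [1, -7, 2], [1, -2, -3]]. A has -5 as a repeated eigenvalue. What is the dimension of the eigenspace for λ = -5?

1

A + 5I = [[1, -1, 1], [1, -2, 2], [1, -2, 2]].
This matrix has rank 2, so its null space has dimension 3 − 2 = 1.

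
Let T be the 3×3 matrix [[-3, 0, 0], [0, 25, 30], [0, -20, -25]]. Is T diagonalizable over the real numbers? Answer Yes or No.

Yes

Characteristic polynomial: p(λ) = λ^3 + 3λ^2 - 25λ - 75 = (λ - 5)(λ + 3)(λ + 5).
All 3 eigenvalues are distinct, so T is diagonalizable.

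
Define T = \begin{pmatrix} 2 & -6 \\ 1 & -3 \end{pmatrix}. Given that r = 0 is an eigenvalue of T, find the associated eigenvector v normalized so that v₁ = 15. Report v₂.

5

T = [[2, -6], [1, -3]].
Solving (T)v = 0 gives the eigenspace spanned by (15, 5).
With v₁ = 15, v = (15, 5), so v₂ = 5.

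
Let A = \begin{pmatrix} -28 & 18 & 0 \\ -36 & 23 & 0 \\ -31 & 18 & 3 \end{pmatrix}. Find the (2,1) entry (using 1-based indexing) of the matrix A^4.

3060

Characteristic polynomial: λ^3 + 2λ^2 - 11λ - 12 = (λ - 3)(λ + 1)(λ + 4), so the eigenvalues are -4, -1, 3.
λ=-4: eigenvector (3, 4, 3).
λ=-1: eigenvector (2, 3, 2).
λ=3: eigenvector (0, 0, 1).
P = [[3, 2, 0], [4, 3, 0], [3, 2, 1]], D = diag(-4, -1, 3), P⁻¹ = [[3, -2, 0], [-4, 3, 0], [-1, 0, 1]].
A⁴ = P·diag(256, 1, 81)·P⁻¹ = [[2296, -1530, 0], [3060, -2039, 0], [2215, -1530, 81]].
The requested entry is 3060.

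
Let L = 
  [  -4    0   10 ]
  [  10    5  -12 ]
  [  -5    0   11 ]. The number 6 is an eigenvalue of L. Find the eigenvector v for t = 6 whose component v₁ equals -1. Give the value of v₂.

L − 6I = [[-10, 0, 10], [10, -1, -12], [-5, 0, 5]].
Solving (L − 6I)v = 0 gives the eigenspace spanned by (-1, 2, -1).
With v₁ = -1, v = (-1, 2, -1), so v₂ = 2.

2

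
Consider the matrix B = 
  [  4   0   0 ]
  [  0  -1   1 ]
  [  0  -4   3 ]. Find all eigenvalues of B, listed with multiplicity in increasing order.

1, 1, 4

Characteristic polynomial: p(s) = s^3 - 6s^2 + 9s - 4 = (s - 4)(s - 1)^2.
Roots (with multiplicity): 1, 1, 4.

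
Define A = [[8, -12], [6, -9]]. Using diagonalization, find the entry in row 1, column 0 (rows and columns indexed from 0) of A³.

Characteristic polynomial: μ^2 + μ = μ(μ + 1), so the eigenvalues are -1, 0.
μ=-1: eigenvector (4, 3).
μ=0: eigenvector (3, 2).
P = [[4, 3], [3, 2]], D = diag(-1, 0), P⁻¹ = [[-2, 3], [3, -4]].
A³ = P·diag(-1, 0)·P⁻¹ = [[8, -12], [6, -9]].
The requested entry is 6.

6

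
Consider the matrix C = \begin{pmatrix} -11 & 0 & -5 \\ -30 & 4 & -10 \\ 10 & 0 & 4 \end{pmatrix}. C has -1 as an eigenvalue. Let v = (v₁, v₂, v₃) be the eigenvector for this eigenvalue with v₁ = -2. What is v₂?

-4

C + 1I = [[-10, 0, -5], [-30, 5, -10], [10, 0, 5]].
Solving (C + 1I)v = 0 gives the eigenspace spanned by (-2, -4, 4).
With v₁ = -2, v = (-2, -4, 4), so v₂ = -4.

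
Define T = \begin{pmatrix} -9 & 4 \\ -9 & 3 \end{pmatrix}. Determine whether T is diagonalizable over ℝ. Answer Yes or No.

No

Characteristic polynomial: p(λ) = λ^2 + 6λ + 9 = (λ + 3)^2.
λ = -3 has algebraic multiplicity 2; rank(T + 3I) = 1, so geometric multiplicity = 1.
Geometric multiplicity < algebraic multiplicity, so T is not diagonalizable.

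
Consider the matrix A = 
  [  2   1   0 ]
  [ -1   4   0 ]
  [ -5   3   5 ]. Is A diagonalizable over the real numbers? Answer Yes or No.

No

Characteristic polynomial: p(μ) = μ^3 - 11μ^2 + 39μ - 45 = (μ - 5)(μ - 3)^2.
μ = 3 has algebraic multiplicity 2; rank(A − 3I) = 2, so geometric multiplicity = 1.
Geometric multiplicity < algebraic multiplicity, so A is not diagonalizable.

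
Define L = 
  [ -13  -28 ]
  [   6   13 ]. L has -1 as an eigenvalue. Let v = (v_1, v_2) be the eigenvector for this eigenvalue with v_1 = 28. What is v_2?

-12

L + 1I = [[-12, -28], [6, 14]].
Solving (L + 1I)v = 0 gives the eigenspace spanned by (28, -12).
With v_1 = 28, v = (28, -12), so v_2 = -12.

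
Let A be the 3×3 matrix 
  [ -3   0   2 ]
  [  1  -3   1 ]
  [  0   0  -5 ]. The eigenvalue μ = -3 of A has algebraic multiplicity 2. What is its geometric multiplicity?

A + 3I = [[0, 0, 2], [1, 0, 1], [0, 0, -2]].
This matrix has rank 2, so its null space has dimension 3 − 2 = 1.

1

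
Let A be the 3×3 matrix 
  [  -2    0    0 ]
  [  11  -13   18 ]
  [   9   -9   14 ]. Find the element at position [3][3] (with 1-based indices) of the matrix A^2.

34

Characteristic polynomial: t^3 + t^2 - 22t - 40 = (t - 5)(t + 2)(t + 4), so the eigenvalues are -4, -2, 5.
t=-4: eigenvector (0, -2, -1).
t=5: eigenvector (0, 1, 1).
t=-2: eigenvector (1, 1, 0).
P = [[0, 0, 1], [-2, 1, 1], [-1, 1, 0]], D = diag(-4, 5, -2), P⁻¹ = [[1, -1, 1], [1, -1, 2], [1, 0, 0]].
A² = P·diag(16, 25, 4)·P⁻¹ = [[4, 0, 0], [-3, 7, 18], [9, -9, 34]].
The requested entry is 34.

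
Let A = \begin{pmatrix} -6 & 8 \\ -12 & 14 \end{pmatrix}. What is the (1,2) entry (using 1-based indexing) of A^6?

93184

Characteristic polynomial: r^2 - 8r + 12 = (r - 6)(r - 2), so the eigenvalues are 2, 6.
r=6: eigenvector (2, 3).
r=2: eigenvector (1, 1).
P = [[2, 1], [3, 1]], D = diag(6, 2), P⁻¹ = [[-1, 1], [3, -2]].
A⁶ = P·diag(46656, 64)·P⁻¹ = [[-93120, 93184], [-139776, 139840]].
The requested entry is 93184.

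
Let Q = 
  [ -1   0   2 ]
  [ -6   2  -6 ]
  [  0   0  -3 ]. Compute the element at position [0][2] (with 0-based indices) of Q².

-8

Characteristic polynomial: r^3 + 2r^2 - 5r - 6 = (r - 2)(r + 1)(r + 3), so the eigenvalues are -3, -1, 2.
r=-1: eigenvector (1, 2, 0).
r=-3: eigenvector (-1, 0, 1).
r=2: eigenvector (0, 1, 0).
P = [[1, -1, 0], [2, 0, 1], [0, 1, 0]], D = diag(-1, -3, 2), P⁻¹ = [[1, 0, 1], [0, 0, 1], [-2, 1, -2]].
Q² = P·diag(1, 9, 4)·P⁻¹ = [[1, 0, -8], [-6, 4, -6], [0, 0, 9]].
The requested entry is -8.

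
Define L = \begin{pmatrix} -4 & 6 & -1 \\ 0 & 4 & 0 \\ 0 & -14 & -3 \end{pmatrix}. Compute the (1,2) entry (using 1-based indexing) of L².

14

Characteristic polynomial: t^3 + 3t^2 - 16t - 48 = (t - 4)(t + 3)(t + 4), so the eigenvalues are -4, -3, 4.
t=4: eigenvector (1, 1, -2).
t=-4: eigenvector (-1, 0, 0).
t=-3: eigenvector (1, 0, -1).
P = [[1, -1, 1], [1, 0, 0], [-2, 0, -1]], D = diag(4, -4, -3), P⁻¹ = [[0, 1, 0], [-1, -1, -1], [0, -2, -1]].
L² = P·diag(16, 16, 9)·P⁻¹ = [[16, 14, 7], [0, 16, 0], [0, -14, 9]].
The requested entry is 14.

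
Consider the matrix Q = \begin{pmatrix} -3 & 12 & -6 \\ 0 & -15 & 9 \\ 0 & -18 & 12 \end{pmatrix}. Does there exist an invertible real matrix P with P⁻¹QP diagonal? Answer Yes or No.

Characteristic polynomial: p(r) = r^3 + 6r^2 - 9r - 54 = (r - 3)(r + 3)(r + 6).
All 3 eigenvalues are distinct, so Q is diagonalizable.

Yes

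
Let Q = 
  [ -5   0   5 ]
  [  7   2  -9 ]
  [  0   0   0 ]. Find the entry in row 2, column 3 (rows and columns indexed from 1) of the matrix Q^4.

Characteristic polynomial: μ^3 + 3μ^2 - 10μ = μ(μ - 2)(μ + 5), so the eigenvalues are -5, 0, 2.
μ=-5: eigenvector (1, -1, 0).
μ=2: eigenvector (0, 1, 0).
μ=0: eigenvector (1, 1, 1).
P = [[1, 0, 1], [-1, 1, 1], [0, 0, 1]], D = diag(-5, 2, 0), P⁻¹ = [[1, 0, -1], [1, 1, -2], [0, 0, 1]].
Q⁴ = P·diag(625, 16, 0)·P⁻¹ = [[625, 0, -625], [-609, 16, 593], [0, 0, 0]].
The requested entry is 593.

593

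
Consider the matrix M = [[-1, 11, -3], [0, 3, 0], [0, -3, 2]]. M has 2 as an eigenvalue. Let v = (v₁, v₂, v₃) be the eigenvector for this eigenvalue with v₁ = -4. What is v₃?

M − 2I = [[-3, 11, -3], [0, 1, 0], [0, -3, 0]].
Solving (M − 2I)v = 0 gives the eigenspace spanned by (-4, 0, 4).
With v₁ = -4, v = (-4, 0, 4), so v₃ = 4.

4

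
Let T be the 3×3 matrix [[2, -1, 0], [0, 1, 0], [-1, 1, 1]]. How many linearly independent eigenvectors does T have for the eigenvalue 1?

2

T − 1I = [[1, -1, 0], [0, 0, 0], [-1, 1, 0]].
This matrix has rank 1, so its null space has dimension 3 − 1 = 2.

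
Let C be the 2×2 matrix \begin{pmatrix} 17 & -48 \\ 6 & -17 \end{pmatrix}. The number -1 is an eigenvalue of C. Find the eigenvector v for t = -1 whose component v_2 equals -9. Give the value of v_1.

-24

C + 1I = [[18, -48], [6, -16]].
Solving (C + 1I)v = 0 gives the eigenspace spanned by (-24, -9).
With v_2 = -9, v = (-24, -9), so v_1 = -24.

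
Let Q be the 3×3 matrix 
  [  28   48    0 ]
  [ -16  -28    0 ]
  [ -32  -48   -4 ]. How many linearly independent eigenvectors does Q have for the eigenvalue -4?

Q + 4I = [[32, 48, 0], [-16, -24, 0], [-32, -48, 0]].
This matrix has rank 1, so its null space has dimension 3 − 1 = 2.

2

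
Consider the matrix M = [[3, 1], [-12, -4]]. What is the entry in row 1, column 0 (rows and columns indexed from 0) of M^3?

-12

Characteristic polynomial: s^2 + s = s(s + 1), so the eigenvalues are -1, 0.
s=-1: eigenvector (1, -4).
s=0: eigenvector (1, -3).
P = [[1, 1], [-4, -3]], D = diag(-1, 0), P⁻¹ = [[-3, -1], [4, 1]].
M³ = P·diag(-1, 0)·P⁻¹ = [[3, 1], [-12, -4]].
The requested entry is -12.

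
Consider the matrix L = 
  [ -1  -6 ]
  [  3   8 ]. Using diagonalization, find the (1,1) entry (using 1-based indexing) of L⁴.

Characteristic polynomial: λ^2 - 7λ + 10 = (λ - 5)(λ - 2), so the eigenvalues are 2, 5.
λ=5: eigenvector (-1, 1).
λ=2: eigenvector (2, -1).
P = [[-1, 2], [1, -1]], D = diag(5, 2), P⁻¹ = [[1, 2], [1, 1]].
L⁴ = P·diag(625, 16)·P⁻¹ = [[-593, -1218], [609, 1234]].
The requested entry is -593.

-593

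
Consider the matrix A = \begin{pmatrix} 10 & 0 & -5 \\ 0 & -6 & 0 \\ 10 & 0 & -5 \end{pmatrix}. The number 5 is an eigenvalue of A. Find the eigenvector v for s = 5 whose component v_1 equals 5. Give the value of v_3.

A − 5I = [[5, 0, -5], [0, -11, 0], [10, 0, -10]].
Solving (A − 5I)v = 0 gives the eigenspace spanned by (5, 0, 5).
With v_1 = 5, v = (5, 0, 5), so v_3 = 5.

5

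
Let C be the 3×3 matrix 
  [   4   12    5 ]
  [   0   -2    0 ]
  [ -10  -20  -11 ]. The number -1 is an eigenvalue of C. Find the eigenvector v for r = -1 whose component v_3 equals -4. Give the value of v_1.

C + 1I = [[5, 12, 5], [0, -1, 0], [-10, -20, -10]].
Solving (C + 1I)v = 0 gives the eigenspace spanned by (4, 0, -4).
With v_3 = -4, v = (4, 0, -4), so v_1 = 4.

4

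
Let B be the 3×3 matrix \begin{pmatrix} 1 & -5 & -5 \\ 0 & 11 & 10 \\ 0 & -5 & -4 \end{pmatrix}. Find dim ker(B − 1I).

2

B − 1I = [[0, -5, -5], [0, 10, 10], [0, -5, -5]].
This matrix has rank 1, so its null space has dimension 3 − 1 = 2.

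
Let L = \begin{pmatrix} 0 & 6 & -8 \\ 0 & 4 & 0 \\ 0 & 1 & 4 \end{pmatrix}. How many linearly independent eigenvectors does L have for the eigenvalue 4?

L − 4I = [[-4, 6, -8], [0, 0, 0], [0, 1, 0]].
This matrix has rank 2, so its null space has dimension 3 − 2 = 1.

1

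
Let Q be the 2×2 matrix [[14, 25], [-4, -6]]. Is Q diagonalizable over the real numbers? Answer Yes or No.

No

Characteristic polynomial: p(r) = r^2 - 8r + 16 = (r - 4)^2.
r = 4 has algebraic multiplicity 2; rank(Q − 4I) = 1, so geometric multiplicity = 1.
Geometric multiplicity < algebraic multiplicity, so Q is not diagonalizable.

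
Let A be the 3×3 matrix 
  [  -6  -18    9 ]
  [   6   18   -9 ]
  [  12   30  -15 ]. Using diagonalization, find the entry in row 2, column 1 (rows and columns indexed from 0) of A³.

918

Characteristic polynomial: t^3 + 3t^2 - 18t = t(t - 3)(t + 6), so the eigenvalues are -6, 0, 3.
t=0: eigenvector (0, 1, 2).
t=-6: eigenvector (1, -1, -2).
t=3: eigenvector (1, -1, -1).
P = [[0, 1, 1], [1, -1, -1], [2, -2, -1]], D = diag(0, -6, 3), P⁻¹ = [[1, 1, 0], [1, 2, -1], [0, -2, 1]].
A³ = P·diag(0, -216, 27)·P⁻¹ = [[-216, -486, 243], [216, 486, -243], [432, 918, -459]].
The requested entry is 918.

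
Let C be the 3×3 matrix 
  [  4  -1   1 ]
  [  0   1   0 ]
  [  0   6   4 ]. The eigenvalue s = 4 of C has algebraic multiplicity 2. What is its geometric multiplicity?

C − 4I = [[0, -1, 1], [0, -3, 0], [0, 6, 0]].
This matrix has rank 2, so its null space has dimension 3 − 2 = 1.

1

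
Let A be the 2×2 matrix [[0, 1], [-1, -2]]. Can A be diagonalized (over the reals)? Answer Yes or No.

Characteristic polynomial: p(s) = s^2 + 2s + 1 = (s + 1)^2.
s = -1 has algebraic multiplicity 2; rank(A + 1I) = 1, so geometric multiplicity = 1.
Geometric multiplicity < algebraic multiplicity, so A is not diagonalizable.

No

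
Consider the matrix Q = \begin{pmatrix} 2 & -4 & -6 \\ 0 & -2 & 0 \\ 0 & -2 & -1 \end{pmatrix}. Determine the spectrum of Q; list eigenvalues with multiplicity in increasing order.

-2, -1, 2

Characteristic polynomial: p(λ) = λ^3 + λ^2 - 4λ - 4 = (λ - 2)(λ + 1)(λ + 2).
Roots (with multiplicity): -2, -1, 2.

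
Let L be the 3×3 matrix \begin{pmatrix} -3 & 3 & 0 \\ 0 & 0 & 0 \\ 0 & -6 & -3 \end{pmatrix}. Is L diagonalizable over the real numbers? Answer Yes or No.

Yes

Characteristic polynomial: p(λ) = λ^3 + 6λ^2 + 9λ = λ(λ + 3)^2.
λ = -3 has algebraic multiplicity 2; rank(L + 3I) = 1, so geometric multiplicity = 2.
Every eigenvalue has geometric = algebraic multiplicity, so L is diagonalizable.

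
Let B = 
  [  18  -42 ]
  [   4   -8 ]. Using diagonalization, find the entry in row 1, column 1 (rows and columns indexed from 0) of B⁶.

-251264

Characteristic polynomial: t^2 - 10t + 24 = (t - 6)(t - 4), so the eigenvalues are 4, 6.
t=6: eigenvector (7, 2).
t=4: eigenvector (3, 1).
P = [[7, 3], [2, 1]], D = diag(6, 4), P⁻¹ = [[1, -3], [-2, 7]].
B⁶ = P·diag(46656, 4096)·P⁻¹ = [[302016, -893760], [85120, -251264]].
The requested entry is -251264.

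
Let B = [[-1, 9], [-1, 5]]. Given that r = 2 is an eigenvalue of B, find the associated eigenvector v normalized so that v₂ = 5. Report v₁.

15

B − 2I = [[-3, 9], [-1, 3]].
Solving (B − 2I)v = 0 gives the eigenspace spanned by (15, 5).
With v₂ = 5, v = (15, 5), so v₁ = 15.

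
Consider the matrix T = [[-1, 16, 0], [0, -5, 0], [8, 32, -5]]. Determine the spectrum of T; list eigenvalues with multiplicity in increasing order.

-5, -5, -1

Characteristic polynomial: p(s) = s^3 + 11s^2 + 35s + 25 = (s + 1)(s + 5)^2.
Roots (with multiplicity): -5, -5, -1.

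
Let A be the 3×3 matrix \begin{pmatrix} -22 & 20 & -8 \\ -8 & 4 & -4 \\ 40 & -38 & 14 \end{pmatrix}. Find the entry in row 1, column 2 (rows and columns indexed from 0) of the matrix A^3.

Characteristic polynomial: s^3 + 4s^2 - 12s = s(s - 2)(s + 6), so the eigenvalues are -6, 0, 2.
s=-6: eigenvector (1, 0, -2).
s=2: eigenvector (-4, -2, 7).
s=0: eigenvector (2, 1, -3).
P = [[1, -4, 2], [0, -2, 1], [-2, 7, -3]], D = diag(-6, 2, 0), P⁻¹ = [[1, -2, 0], [2, -1, 1], [4, -1, 2]].
A³ = P·diag(-216, 8, 0)·P⁻¹ = [[-280, 464, -32], [-32, 16, -16], [544, -920, 56]].
The requested entry is -16.

-16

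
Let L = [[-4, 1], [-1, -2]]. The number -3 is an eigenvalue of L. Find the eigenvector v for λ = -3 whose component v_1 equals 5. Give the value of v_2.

L + 3I = [[-1, 1], [-1, 1]].
Solving (L + 3I)v = 0 gives the eigenspace spanned by (5, 5).
With v_1 = 5, v = (5, 5), so v_2 = 5.

5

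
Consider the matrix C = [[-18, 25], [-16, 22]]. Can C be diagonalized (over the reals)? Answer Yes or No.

No

Characteristic polynomial: p(s) = s^2 - 4s + 4 = (s - 2)^2.
s = 2 has algebraic multiplicity 2; rank(C − 2I) = 1, so geometric multiplicity = 1.
Geometric multiplicity < algebraic multiplicity, so C is not diagonalizable.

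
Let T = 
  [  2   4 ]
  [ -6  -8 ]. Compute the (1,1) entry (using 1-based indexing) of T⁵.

Characteristic polynomial: λ^2 + 6λ + 8 = (λ + 2)(λ + 4), so the eigenvalues are -4, -2.
λ=-4: eigenvector (-2, 3).
λ=-2: eigenvector (-1, 1).
P = [[-2, -1], [3, 1]], D = diag(-4, -2), P⁻¹ = [[1, 1], [-3, -2]].
T⁵ = P·diag(-1024, -32)·P⁻¹ = [[1952, 1984], [-2976, -3008]].
The requested entry is 1952.

1952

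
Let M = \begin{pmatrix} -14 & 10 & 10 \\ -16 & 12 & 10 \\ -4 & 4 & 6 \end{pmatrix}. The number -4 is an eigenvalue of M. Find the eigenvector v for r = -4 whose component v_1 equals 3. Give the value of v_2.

3

M + 4I = [[-10, 10, 10], [-16, 16, 10], [-4, 4, 10]].
Solving (M + 4I)v = 0 gives the eigenspace spanned by (3, 3, 0).
With v_1 = 3, v = (3, 3, 0), so v_2 = 3.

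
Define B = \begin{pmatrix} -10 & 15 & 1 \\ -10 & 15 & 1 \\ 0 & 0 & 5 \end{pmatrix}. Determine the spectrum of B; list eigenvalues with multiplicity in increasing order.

0, 5, 5

Characteristic polynomial: p(t) = t^3 - 10t^2 + 25t = t(t - 5)^2.
Roots (with multiplicity): 0, 5, 5.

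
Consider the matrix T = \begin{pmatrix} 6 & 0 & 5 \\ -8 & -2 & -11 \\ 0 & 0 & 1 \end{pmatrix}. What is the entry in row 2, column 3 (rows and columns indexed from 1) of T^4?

-1265

Characteristic polynomial: μ^3 - 5μ^2 - 8μ + 12 = (μ - 6)(μ - 1)(μ + 2), so the eigenvalues are -2, 1, 6.
μ=-2: eigenvector (0, 1, 0).
μ=6: eigenvector (1, -1, 0).
μ=1: eigenvector (-1, -1, 1).
P = [[0, 1, -1], [1, -1, -1], [0, 0, 1]], D = diag(-2, 6, 1), P⁻¹ = [[1, 1, 2], [1, 0, 1], [0, 0, 1]].
T⁴ = P·diag(16, 1296, 1)·P⁻¹ = [[1296, 0, 1295], [-1280, 16, -1265], [0, 0, 1]].
The requested entry is -1265.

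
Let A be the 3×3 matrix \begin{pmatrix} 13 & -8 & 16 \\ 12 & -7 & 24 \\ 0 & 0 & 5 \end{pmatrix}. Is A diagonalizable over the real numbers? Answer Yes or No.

Characteristic polynomial: p(r) = r^3 - 11r^2 + 35r - 25 = (r - 5)^2(r - 1).
r = 5 has algebraic multiplicity 2; rank(A − 5I) = 1, so geometric multiplicity = 2.
Every eigenvalue has geometric = algebraic multiplicity, so A is diagonalizable.

Yes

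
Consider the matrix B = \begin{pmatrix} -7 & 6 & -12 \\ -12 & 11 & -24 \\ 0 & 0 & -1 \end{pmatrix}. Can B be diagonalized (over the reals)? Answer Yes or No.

Characteristic polynomial: p(t) = t^3 - 3t^2 - 9t - 5 = (t - 5)(t + 1)^2.
t = -1 has algebraic multiplicity 2; rank(B + 1I) = 1, so geometric multiplicity = 2.
Every eigenvalue has geometric = algebraic multiplicity, so B is diagonalizable.

Yes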